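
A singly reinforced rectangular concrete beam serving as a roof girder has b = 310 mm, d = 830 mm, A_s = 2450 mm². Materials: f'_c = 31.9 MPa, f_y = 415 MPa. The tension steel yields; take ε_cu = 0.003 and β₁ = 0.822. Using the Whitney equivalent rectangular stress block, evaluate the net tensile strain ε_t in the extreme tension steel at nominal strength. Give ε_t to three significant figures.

ε_t ≈ 0.0139

a = A_s f_y/(0.85 f'_c b) = 120.96 mm.
β₁ = 0.822, so c = a/β₁ = 120.96/0.822 = 147.15 mm.
From the linear strain diagram with ε_cu = 0.003: ε_t = 0.003 (d − c)/c = 0.003 × (830 − 147.15)/147.15 = 0.0139.
Since ε_t ≥ 0.005, the section is tension-controlled.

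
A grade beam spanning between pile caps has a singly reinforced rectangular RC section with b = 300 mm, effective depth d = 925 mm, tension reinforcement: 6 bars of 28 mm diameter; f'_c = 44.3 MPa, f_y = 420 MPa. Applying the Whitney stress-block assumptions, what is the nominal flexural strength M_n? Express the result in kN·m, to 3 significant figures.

A_s = 6 × 616 = 3696 mm².
T = A_s f_y = 3696 × 420 = 1552320 N = 1552.32 kN.
From C = T: a = T/(0.85 f'_c b) = 1552320/(0.85 × 44.3 × 300) = 137.42 mm.
M_n = T(d − a/2) = 1552.32 kN × (925 − 68.71) mm = 1329.24 kN·m.

M_n ≈ 1330 kN·m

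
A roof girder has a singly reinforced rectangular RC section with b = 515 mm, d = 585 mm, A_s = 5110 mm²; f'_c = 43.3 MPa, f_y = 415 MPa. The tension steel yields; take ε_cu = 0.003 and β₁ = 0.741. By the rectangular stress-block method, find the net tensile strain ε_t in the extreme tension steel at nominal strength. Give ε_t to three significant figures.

a = A_s f_y/(0.85 f'_c b) = 111.88 mm.
β₁ = 0.741, so c = a/β₁ = 111.88/0.741 = 150.99 mm.
From the linear strain diagram with ε_cu = 0.003: ε_t = 0.003 (d − c)/c = 0.003 × (585 − 150.99)/150.99 = 0.00862.
Since ε_t ≥ 0.005, the section is tension-controlled.

ε_t ≈ 0.00862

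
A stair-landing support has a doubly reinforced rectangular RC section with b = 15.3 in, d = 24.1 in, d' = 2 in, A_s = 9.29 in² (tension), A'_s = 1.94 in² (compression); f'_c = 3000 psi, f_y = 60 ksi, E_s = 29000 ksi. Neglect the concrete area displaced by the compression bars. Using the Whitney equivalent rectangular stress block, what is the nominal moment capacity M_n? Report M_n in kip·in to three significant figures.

M_n ≈ 10700 kip·in

Assume both steels yield.
a = (A_s − A'_s) f_y/(0.85 f'_c b) = (9.29 − 1.94) × 60/(0.85 × 3 × 15.3) = 11.303 in.
c = a/β₁ = 11.303/0.85 = 13.298 in; ε'_s = 0.003(c − d')/c = 0.0025 ≥ ε_y = 0.0021, so the compression steel yields.
M_n = (A_s − A'_s) f_y (d − a/2) + A'_s f_y (d − d') = 441 × (24.1 − 5.6515) + 116.4 × (24.1 − 2) = 8135.8 + 2572.4 = 10708.2 kip·in.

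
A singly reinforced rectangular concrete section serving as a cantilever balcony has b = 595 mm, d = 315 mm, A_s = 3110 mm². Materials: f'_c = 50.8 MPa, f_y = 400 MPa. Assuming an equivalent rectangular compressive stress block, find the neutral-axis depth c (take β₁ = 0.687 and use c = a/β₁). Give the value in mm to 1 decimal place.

T = A_s f_y = 3110 × 400 = 1244000 N = 1244 kN.
Setting C = 0.85 f'_c a b equal to T: a = 1244000/(0.85 × 50.8 × 595) = 48.420 mm.
With β₁ = 0.687, c = a/β₁ = 48.420/0.687 = 70.5 mm.

c ≈ 70.5 mm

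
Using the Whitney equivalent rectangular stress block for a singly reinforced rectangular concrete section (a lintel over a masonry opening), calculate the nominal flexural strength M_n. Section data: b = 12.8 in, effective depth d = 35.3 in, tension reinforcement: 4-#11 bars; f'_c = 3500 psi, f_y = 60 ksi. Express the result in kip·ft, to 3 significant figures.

A_s = 4 × 1.56 = 6.24 in².
T = A_s f_y = 6.24 × 60 = 374.4 kips.
a = T/(0.85 f'_c b) = 374.4/(0.85 × 3.5 × 12.8) = 9.832 in.
M_n = T(d − a/2) = 374.4 × (35.3 − 4.916) = 11375.8 kip·in = 11375.8/12 = 947.98 kip·ft.

M_n ≈ 948 kip·ft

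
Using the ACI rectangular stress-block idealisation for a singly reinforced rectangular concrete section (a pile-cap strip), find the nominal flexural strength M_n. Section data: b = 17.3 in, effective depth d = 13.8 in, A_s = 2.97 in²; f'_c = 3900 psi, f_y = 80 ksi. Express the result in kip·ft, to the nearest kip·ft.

T = A_s f_y = 2.97 × 80 = 237.6 kips.
a = T/(0.85 f'_c b) = 237.6/(0.85 × 3.9 × 17.3) = 4.143 in.
M_n = T(d − a/2) = 237.6 × (13.8 − 2.0715) = 2786.7 kip·in = 2786.7/12 = 232.23 kip·ft.

M_n ≈ 232 kip·ft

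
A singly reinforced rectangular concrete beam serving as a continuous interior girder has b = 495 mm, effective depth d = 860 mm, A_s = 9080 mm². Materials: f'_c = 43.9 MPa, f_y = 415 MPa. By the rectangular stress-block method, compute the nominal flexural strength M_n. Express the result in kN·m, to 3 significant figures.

T = A_s f_y = 9080 × 415 = 3768200 N = 3768.2 kN.
From C = T: a = T/(0.85 f'_c b) = 3768200/(0.85 × 43.9 × 495) = 204.01 mm.
M_n = T(d − a/2) = 3768.2 kN × (860 − 102.005) mm = 2856.28 kN·m.

M_n ≈ 2860 kN·m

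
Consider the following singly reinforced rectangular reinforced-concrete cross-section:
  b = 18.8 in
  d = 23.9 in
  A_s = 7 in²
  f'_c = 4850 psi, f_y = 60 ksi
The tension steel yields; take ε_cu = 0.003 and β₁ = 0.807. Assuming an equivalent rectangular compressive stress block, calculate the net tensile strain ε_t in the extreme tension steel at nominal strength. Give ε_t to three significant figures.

a = A_s f_y/(0.85 f'_c b) = 5.419 in.
β₁ = 0.807, so c = a/β₁ = 5.419/0.807 = 6.715 in.
From the linear strain diagram with ε_cu = 0.003: ε_t = 0.003 (d − c)/c = 0.003 × (23.9 − 6.715)/6.715 = 0.00768.
Since ε_t ≥ 0.005, the section is tension-controlled.

ε_t ≈ 0.00768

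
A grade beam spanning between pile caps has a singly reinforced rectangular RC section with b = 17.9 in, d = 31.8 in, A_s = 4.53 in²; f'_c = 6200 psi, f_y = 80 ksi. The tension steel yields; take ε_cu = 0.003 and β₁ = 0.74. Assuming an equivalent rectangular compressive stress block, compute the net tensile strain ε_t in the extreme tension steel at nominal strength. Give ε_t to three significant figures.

ε_t ≈ 0.0154

a = A_s f_y/(0.85 f'_c b) = 3.842 in.
β₁ = 0.74, so c = a/β₁ = 3.842/0.74 = 5.192 in.
From the linear strain diagram with ε_cu = 0.003: ε_t = 0.003 (d − c)/c = 0.003 × (31.8 − 5.192)/5.192 = 0.0154.
Since ε_t ≥ 0.005, the section is tension-controlled.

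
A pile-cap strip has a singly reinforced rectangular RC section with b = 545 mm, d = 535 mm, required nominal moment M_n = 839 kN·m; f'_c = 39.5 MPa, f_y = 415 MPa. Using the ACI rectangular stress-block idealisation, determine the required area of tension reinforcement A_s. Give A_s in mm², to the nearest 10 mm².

A_s ≈ 4140 mm²

With M_n = 0.85 f'_c a b (d − a/2), solve the quadratic for a:
a = d − √(d² − 2M_n/(0.85 f'_c b)) = 535 − √(535² − 2 × 839×10⁶/(0.85 × 39.5 × 545)) = 93.95 mm.
A_s = 0.85 f'_c a b / f_y = 0.85 × 39.5 × 93.95 × 545 / 415 = 4142.5 mm².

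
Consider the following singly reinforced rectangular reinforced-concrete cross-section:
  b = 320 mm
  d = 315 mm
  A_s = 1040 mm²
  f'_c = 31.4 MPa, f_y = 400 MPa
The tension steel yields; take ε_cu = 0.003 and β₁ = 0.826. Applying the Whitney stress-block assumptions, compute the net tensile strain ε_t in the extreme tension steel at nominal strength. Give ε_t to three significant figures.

ε_t ≈ 0.0130

a = A_s f_y/(0.85 f'_c b) = 48.71 mm.
β₁ = 0.826, so c = a/β₁ = 48.71/0.826 = 58.97 mm.
From the linear strain diagram with ε_cu = 0.003: ε_t = 0.003 (d − c)/c = 0.003 × (315 − 58.97)/58.97 = 0.0130.
Since ε_t ≥ 0.005, the section is tension-controlled.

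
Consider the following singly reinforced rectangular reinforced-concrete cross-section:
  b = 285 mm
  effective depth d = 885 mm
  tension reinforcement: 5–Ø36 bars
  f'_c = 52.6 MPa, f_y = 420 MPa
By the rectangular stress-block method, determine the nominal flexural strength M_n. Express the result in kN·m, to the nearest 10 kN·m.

M_n ≈ 1710 kN·m

A_s = 5 × 1018 = 5090 mm².
T = A_s f_y = 5090 × 420 = 2137800 N = 2137.8 kN.
From C = T: a = T/(0.85 f'_c b) = 2137800/(0.85 × 52.6 × 285) = 167.77 mm.
M_n = T(d − a/2) = 2137.8 kN × (885 − 83.885) mm = 1712.62 kN·m.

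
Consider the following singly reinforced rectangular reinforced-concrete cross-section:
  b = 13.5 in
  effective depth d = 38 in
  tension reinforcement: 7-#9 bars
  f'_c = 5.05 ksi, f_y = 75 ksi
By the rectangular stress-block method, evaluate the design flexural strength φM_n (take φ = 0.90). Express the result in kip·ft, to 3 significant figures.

A_s = 7 × 1 = 7 in².
T = A_s f_y = 7 × 75 = 525 kips.
a = T/(0.85 f'_c b) = 525/(0.85 × 5.05 × 13.5) = 9.060 in.
M_n = T(d − a/2) = 525 × (38 − 4.53) = 17571.8 kip·in = 17571.8/12 = 1464.32 kip·ft.
φM_n = 0.90 × 1464.32 = 1317.89 kip·ft.

φM_n ≈ 1320 kip·ft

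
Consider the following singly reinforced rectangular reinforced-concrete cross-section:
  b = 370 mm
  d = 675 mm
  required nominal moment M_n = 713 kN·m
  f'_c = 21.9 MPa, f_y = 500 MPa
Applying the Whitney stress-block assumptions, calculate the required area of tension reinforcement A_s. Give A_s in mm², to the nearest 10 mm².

With M_n = 0.85 f'_c a b (d − a/2), solve the quadratic for a:
a = d − √(d² − 2M_n/(0.85 f'_c b)) = 675 − √(675² − 2 × 713×10⁶/(0.85 × 21.9 × 370)) = 176.42 mm.
A_s = 0.85 f'_c a b / f_y = 0.85 × 21.9 × 176.42 × 370 / 500 = 2430.2 mm².

A_s ≈ 2430 mm²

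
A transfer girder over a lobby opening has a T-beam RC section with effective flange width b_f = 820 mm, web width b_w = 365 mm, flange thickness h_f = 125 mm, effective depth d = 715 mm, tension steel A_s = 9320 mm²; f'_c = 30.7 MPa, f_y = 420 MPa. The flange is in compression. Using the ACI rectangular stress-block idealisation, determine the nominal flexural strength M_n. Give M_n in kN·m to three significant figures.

M_n ≈ 2400 kN·m

Tension: T = A_s f_y = 9320 × 420 = 3914400 N.
Try a within the flange: a = T/(0.85 f'_c b_f) = 3914400/(0.85 × 30.7 × 820) = 182.93 mm.
a = 182.93 > h_f = 125 mm: the block extends into the web. Split into flange-overhang and web parts.
C_f = 0.85 f'_c (b_f − b_w) h_f = 0.85 × 30.7 × (820 − 365) × 125 = 1484153 N.
Remaining web compression depth: a_w = (T − C_f)/(0.85 f'_c b_w) = (3914400 − 1484153)/(0.85 × 30.7 × 365) = 255.15 mm.
M_n = C_f(d − h_f/2) + (T − C_f)(d − a_w/2) = 1484153 × (715 − 62.5) + 2430247 × (715 − 127.575) = 968.41 + 1427.59 = 2396.00 × 10⁶ N·mm.
M_n = 2396.00 kN·m.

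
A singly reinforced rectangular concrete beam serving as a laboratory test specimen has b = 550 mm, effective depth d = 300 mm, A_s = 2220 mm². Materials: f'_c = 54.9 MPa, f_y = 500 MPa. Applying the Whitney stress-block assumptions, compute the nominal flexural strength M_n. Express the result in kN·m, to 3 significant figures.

T = A_s f_y = 2220 × 500 = 1110000 N = 1110 kN.
From C = T: a = T/(0.85 f'_c b) = 1110000/(0.85 × 54.9 × 550) = 43.25 mm.
M_n = T(d − a/2) = 1110 kN × (300 − 21.625) mm = 309.00 kN·m.

M_n ≈ 309 kN·m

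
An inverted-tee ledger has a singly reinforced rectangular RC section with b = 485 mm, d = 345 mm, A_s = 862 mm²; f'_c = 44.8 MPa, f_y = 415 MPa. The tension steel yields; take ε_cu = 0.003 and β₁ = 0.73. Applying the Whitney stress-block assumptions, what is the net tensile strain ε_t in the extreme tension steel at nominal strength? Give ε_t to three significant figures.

ε_t ≈ 0.0360

a = A_s f_y/(0.85 f'_c b) = 19.37 mm.
β₁ = 0.73, so c = a/β₁ = 19.37/0.73 = 26.53 mm.
From the linear strain diagram with ε_cu = 0.003: ε_t = 0.003 (d − c)/c = 0.003 × (345 − 26.53)/26.53 = 0.0360.
Since ε_t ≥ 0.005, the section is tension-controlled.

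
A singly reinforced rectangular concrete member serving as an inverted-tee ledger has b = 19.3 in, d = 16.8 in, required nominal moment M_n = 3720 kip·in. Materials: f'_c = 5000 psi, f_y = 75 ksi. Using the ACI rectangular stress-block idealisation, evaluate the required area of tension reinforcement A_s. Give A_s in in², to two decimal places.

A_s ≈ 3.24 in²

From M_n = 0.85 f'_c a b (d − a/2):
a = d − √(d² − 2M_n/(0.85 f'_c b)) = 16.8 − √(16.8² − 2 × 3720/(0.85 × 5 × 19.3)) = 2.960 in.
A_s = 0.85 f'_c a b / f_y = 0.85 × 5 × 2.960 × 19.3 / 75 = 3.237 in².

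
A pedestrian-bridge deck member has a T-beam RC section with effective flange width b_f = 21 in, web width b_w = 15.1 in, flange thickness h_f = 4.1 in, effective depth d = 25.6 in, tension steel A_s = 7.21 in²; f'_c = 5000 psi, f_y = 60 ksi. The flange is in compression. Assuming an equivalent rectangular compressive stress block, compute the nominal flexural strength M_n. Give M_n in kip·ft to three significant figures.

M_n ≈ 835 kip·ft

Tension: T = A_s f_y = 7.21 × 60 = 432.6 kips.
Try a within the flange: a = T/(0.85 f'_c b_f) = 432.6/(0.85 × 5 × 21) = 4.847 in.
a = 4.847 > h_f = 4.1 in: the block extends into the web. Split into flange-overhang and web parts.
C_f = 0.85 f'_c (b_f − b_w) h_f = 0.85 × 5 × (21 − 15.1) × 4.1 = 102.8 kips.
Remaining web compression depth: a_w = (T − C_f)/(0.85 f'_c b_w) = (432.6 − 102.8)/(0.85 × 5 × 15.1) = 5.139 in.
M_n = C_f(d − h_f/2) + (T − C_f)(d − a_w/2) = 102.8 × (25.6 − 2.05) + 329.8 × (25.6 − 2.5695) = 2420.9 + 7595.5 = 10016.4 kip·in.
M_n = 10016.4/12 = 834.70 kip·ft.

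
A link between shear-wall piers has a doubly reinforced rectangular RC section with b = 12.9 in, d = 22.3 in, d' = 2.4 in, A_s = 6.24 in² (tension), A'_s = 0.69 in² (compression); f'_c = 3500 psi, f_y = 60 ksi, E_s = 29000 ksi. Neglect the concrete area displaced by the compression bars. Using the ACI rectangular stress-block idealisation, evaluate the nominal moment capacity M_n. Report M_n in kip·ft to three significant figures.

M_n ≈ 567 kip·ft

Assume both steels yield.
a = (A_s − A'_s) f_y/(0.85 f'_c b) = (6.24 − 0.69) × 60/(0.85 × 3.5 × 12.9) = 8.677 in.
c = a/β₁ = 8.677/0.85 = 10.208 in; ε'_s = 0.003(c − d')/c = 0.0023 ≥ ε_y = 0.0021, so the compression steel yields.
M_n = (A_s − A'_s) f_y (d − a/2) + A'_s f_y (d − d') = 333 × (22.3 − 4.3385) + 41.4 × (22.3 − 2.4) = 5981.2 + 823.9 = 6805.1 kip·in = 6805.1/12 = 567.09 kip·ft.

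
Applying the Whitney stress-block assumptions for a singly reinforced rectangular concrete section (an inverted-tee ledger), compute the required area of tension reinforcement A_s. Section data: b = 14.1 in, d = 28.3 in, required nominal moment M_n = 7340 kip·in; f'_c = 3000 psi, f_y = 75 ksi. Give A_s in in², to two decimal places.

A_s ≈ 4.07 in²

From M_n = 0.85 f'_c a b (d − a/2):
a = d − √(d² − 2M_n/(0.85 f'_c b)) = 28.3 − √(28.3² − 2 × 7340/(0.85 × 3 × 14.1)) = 8.486 in.
A_s = 0.85 f'_c a b / f_y = 0.85 × 3 × 8.486 × 14.1 / 75 = 4.068 in².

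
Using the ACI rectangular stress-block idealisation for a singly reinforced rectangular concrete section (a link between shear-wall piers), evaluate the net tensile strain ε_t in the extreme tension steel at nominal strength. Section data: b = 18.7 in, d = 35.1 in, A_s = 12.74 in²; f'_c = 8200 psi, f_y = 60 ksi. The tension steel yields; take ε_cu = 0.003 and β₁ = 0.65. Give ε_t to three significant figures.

a = A_s f_y/(0.85 f'_c b) = 5.865 in.
β₁ = 0.65, so c = a/β₁ = 5.865/0.65 = 9.023 in.
From the linear strain diagram with ε_cu = 0.003: ε_t = 0.003 (d − c)/c = 0.003 × (35.1 − 9.023)/9.023 = 0.00867.
Since ε_t ≥ 0.005, the section is tension-controlled.

ε_t ≈ 0.00867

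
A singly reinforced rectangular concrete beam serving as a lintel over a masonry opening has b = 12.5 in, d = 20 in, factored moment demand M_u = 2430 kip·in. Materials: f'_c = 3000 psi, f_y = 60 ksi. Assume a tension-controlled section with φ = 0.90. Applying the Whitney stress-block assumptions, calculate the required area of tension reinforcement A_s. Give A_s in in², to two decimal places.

M_n = M_u/φ = 2430/0.90 = 2700 kip·in.
From M_n = 0.85 f'_c a b (d − a/2):
a = d − √(d² − 2M_n/(0.85 f'_c b)) = 20 − √(20² − 2 × 2700/(0.85 × 3 × 12.5)) = 4.815 in.
A_s = 0.85 f'_c a b / f_y = 0.85 × 3 × 4.815 × 12.5 / 60 = 2.558 in².

A_s ≈ 2.56 in²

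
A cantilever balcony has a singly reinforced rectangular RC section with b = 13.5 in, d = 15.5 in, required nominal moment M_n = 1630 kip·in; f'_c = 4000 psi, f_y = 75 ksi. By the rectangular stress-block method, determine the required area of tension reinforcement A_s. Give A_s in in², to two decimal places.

A_s ≈ 1.52 in²

From M_n = 0.85 f'_c a b (d − a/2):
a = d − √(d² − 2M_n/(0.85 f'_c b)) = 15.5 − √(15.5² − 2 × 1630/(0.85 × 4 × 13.5)) = 2.491 in.
A_s = 0.85 f'_c a b / f_y = 0.85 × 4 × 2.491 × 13.5 / 75 = 1.524 in².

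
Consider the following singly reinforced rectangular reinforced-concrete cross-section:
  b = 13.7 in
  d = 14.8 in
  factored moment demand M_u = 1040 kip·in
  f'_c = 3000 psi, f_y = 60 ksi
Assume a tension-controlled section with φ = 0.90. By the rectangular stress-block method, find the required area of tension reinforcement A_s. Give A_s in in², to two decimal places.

A_s ≈ 1.42 in²

M_n = M_u/φ = 1040/0.90 = 1155.56 kip·in.
From M_n = 0.85 f'_c a b (d − a/2):
a = d − √(d² − 2M_n/(0.85 f'_c b)) = 14.8 − √(14.8² − 2 × 1155.56/(0.85 × 3 × 13.7)) = 2.435 in.
A_s = 0.85 f'_c a b / f_y = 0.85 × 3 × 2.435 × 13.7 / 60 = 1.418 in².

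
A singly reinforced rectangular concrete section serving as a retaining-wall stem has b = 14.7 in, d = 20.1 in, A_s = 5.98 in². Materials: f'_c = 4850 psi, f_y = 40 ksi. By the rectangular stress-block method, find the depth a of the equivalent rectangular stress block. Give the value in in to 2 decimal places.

a ≈ 3.95 in

T = A_s f_y = 5.98 × 40 = 239.2 kips.
a = T/(0.85 f'_c b) = 239.2/(0.85 × 4.85 × 14.7) = 3.95 in.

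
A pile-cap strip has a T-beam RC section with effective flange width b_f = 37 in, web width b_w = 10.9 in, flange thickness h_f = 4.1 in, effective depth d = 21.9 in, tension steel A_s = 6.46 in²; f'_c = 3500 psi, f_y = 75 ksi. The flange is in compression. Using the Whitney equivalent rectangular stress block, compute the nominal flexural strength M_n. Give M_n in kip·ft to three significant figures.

Tension: T = A_s f_y = 6.46 × 75 = 484.5 kips.
Try a within the flange: a = T/(0.85 f'_c b_f) = 484.5/(0.85 × 3.5 × 37) = 4.402 in.
a = 4.402 > h_f = 4.1 in: the block extends into the web. Split into flange-overhang and web parts.
C_f = 0.85 f'_c (b_f − b_w) h_f = 0.85 × 3.5 × (37 − 10.9) × 4.1 = 318.4 kips.
Remaining web compression depth: a_w = (T − C_f)/(0.85 f'_c b_w) = (484.5 − 318.4)/(0.85 × 3.5 × 10.9) = 5.122 in.
M_n = C_f(d − h_f/2) + (T − C_f)(d − a_w/2) = 318.4 × (21.9 − 2.05) + 166.1 × (21.9 − 2.561) = 6320.2 + 3212.2 = 9532.4 kip·in.
M_n = 9532.4/12 = 794.37 kip·ft.

M_n ≈ 794 kip·ft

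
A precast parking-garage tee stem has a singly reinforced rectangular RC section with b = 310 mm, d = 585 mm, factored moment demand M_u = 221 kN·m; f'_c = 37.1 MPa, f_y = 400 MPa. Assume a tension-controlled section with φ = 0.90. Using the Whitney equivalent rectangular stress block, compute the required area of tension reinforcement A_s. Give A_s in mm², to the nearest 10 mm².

A_s ≈ 1090 mm²

M_n = M_u/φ = 221/0.90 = 245.556 kN·m.
With M_n = 0.85 f'_c a b (d − a/2), solve the quadratic for a:
a = d − √(d² − 2M_n/(0.85 f'_c b)) = 585 − √(585² − 2 × 245.556×10⁶/(0.85 × 37.1 × 310)) = 44.64 mm.
A_s = 0.85 f'_c a b / f_y = 0.85 × 37.1 × 44.64 × 310 / 400 = 1091.0 mm².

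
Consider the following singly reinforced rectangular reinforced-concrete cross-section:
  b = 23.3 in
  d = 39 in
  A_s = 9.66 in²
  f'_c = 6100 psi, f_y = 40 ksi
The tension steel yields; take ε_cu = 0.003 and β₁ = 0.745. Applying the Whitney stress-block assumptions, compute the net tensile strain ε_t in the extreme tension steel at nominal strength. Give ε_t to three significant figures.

a = A_s f_y/(0.85 f'_c b) = 3.198 in.
β₁ = 0.745, so c = a/β₁ = 3.198/0.745 = 4.293 in.
From the linear strain diagram with ε_cu = 0.003: ε_t = 0.003 (d − c)/c = 0.003 × (39 − 4.293)/4.293 = 0.0243.
Since ε_t ≥ 0.005, the section is tension-controlled.

ε_t ≈ 0.0243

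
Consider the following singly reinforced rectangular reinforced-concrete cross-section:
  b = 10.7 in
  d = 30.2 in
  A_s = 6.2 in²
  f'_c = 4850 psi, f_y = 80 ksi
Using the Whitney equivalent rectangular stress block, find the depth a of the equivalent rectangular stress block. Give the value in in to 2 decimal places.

T = A_s f_y = 6.2 × 80 = 496 kips.
a = T/(0.85 f'_c b) = 496/(0.85 × 4.85 × 10.7) = 11.24 in.

a ≈ 11.24 in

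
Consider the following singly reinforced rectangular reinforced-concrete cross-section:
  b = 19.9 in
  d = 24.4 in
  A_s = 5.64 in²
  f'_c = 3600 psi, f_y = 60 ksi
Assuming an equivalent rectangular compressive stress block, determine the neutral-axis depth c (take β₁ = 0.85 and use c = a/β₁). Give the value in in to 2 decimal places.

c ≈ 6.54 in

T = A_s f_y = 5.64 × 60 = 338.4 kips.
a = T/(0.85 f'_c b) = 338.4/(0.85 × 3.6 × 19.9) = 5.5572 in.
With β₁ = 0.85, c = a/β₁ = 5.5572/0.85 = 6.54 in.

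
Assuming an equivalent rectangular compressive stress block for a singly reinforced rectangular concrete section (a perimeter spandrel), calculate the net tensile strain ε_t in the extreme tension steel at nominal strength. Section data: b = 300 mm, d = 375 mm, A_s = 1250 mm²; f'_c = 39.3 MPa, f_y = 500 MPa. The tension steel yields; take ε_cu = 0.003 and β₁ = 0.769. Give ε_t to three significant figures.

a = A_s f_y/(0.85 f'_c b) = 62.37 mm.
β₁ = 0.769, so c = a/β₁ = 62.37/0.769 = 81.11 mm.
From the linear strain diagram with ε_cu = 0.003: ε_t = 0.003 (d − c)/c = 0.003 × (375 − 81.11)/81.11 = 0.0109.
Since ε_t ≥ 0.005, the section is tension-controlled.

ε_t ≈ 0.0109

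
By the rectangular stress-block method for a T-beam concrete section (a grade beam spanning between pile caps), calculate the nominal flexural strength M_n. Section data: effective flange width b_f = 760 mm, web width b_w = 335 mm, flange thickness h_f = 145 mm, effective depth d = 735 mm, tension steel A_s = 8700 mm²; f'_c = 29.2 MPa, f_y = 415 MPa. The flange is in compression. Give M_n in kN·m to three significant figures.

Tension: T = A_s f_y = 8700 × 415 = 3610500 N.
Try a within the flange: a = T/(0.85 f'_c b_f) = 3610500/(0.85 × 29.2 × 760) = 191.40 mm.
a = 191.40 > h_f = 145 mm: the block extends into the web. Split into flange-overhang and web parts.
C_f = 0.85 f'_c (b_f − b_w) h_f = 0.85 × 29.2 × (760 − 335) × 145 = 1529533 N.
Remaining web compression depth: a_w = (T − C_f)/(0.85 f'_c b_w) = (3610500 − 1529533)/(0.85 × 29.2 × 335) = 250.28 mm.
M_n = C_f(d − h_f/2) + (T − C_f)(d − a_w/2) = 1529533 × (735 − 72.5) + 2080967 × (735 − 125.14) = 1013.32 + 1269.10 = 2282.42 × 10⁶ N·mm.
M_n = 2282.42 kN·m.

M_n ≈ 2280 kN·m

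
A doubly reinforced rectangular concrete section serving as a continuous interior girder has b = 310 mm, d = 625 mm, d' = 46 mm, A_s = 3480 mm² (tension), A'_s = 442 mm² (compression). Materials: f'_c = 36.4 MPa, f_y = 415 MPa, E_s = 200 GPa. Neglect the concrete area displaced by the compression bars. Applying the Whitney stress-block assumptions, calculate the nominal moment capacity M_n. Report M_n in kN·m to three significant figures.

Assume both tension and compression steel yield.
Net tension couple steel: A_s − A'_s = 3038 mm².
a = (A_s − A'_s) f_y / (0.85 f'_c b) = 1260770/(0.85 × 36.4 × 310) = 131.45 mm.
c = a/β₁ = 131.45/0.79 = 166.39 mm; ε'_s = 0.003(c − d')/c = 0.0022 ≥ f_y/E_s = 0.0021, so compression steel does yield.
M_n = (A_s − A'_s) f_y (d − a/2) + A'_s f_y (d − d') = [1260770 × (625 − 65.725) + 183430 × (625 − 46)] × 10⁻⁶ = 705.12 + 106.21 = 811.33 kN·m.

M_n ≈ 811 kN·m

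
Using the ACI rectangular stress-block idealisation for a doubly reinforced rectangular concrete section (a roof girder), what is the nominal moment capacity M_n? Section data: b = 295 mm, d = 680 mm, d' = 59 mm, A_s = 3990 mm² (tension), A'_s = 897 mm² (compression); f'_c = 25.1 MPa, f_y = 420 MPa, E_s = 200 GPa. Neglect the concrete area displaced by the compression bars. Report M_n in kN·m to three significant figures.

M_n ≈ 983 kN·m

Assume both tension and compression steel yield.
Net tension couple steel: A_s − A'_s = 3093 mm².
a = (A_s − A'_s) f_y / (0.85 f'_c b) = 1299060/(0.85 × 25.1 × 295) = 206.40 mm.
c = a/β₁ = 206.40/0.85 = 242.82 mm; ε'_s = 0.003(c − d')/c = 0.0023 ≥ f_y/E_s = 0.0021, so compression steel does yield.
M_n = (A_s − A'_s) f_y (d − a/2) + A'_s f_y (d − d') = [1299060 × (680 − 103.2) + 376740 × (680 − 59)] × 10⁻⁶ = 749.30 + 233.96 = 983.26 kN·m.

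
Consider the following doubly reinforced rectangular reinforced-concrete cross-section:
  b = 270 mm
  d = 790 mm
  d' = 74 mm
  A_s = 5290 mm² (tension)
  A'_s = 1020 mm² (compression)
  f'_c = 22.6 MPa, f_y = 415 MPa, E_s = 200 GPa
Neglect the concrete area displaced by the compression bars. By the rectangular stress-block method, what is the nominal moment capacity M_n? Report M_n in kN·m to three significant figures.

M_n ≈ 1400 kN·m

Assume both tension and compression steel yield.
Net tension couple steel: A_s − A'_s = 4270 mm².
a = (A_s − A'_s) f_y / (0.85 f'_c b) = 1772050/(0.85 × 22.6 × 270) = 341.65 mm.
c = a/β₁ = 341.65/0.85 = 401.94 mm; ε'_s = 0.003(c − d')/c = 0.0024 ≥ f_y/E_s = 0.0021, so compression steel does yield.
M_n = (A_s − A'_s) f_y (d − a/2) + A'_s f_y (d − d') = [1772050 × (790 − 170.825) + 423300 × (790 − 74)] × 10⁻⁶ = 1097.21 + 303.08 = 1400.29 kN·m.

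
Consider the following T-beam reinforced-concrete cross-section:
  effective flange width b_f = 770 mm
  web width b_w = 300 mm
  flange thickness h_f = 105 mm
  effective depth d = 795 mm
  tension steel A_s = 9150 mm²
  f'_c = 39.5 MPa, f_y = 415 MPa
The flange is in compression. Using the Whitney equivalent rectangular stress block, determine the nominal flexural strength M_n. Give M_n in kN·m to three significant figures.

Tension: T = A_s f_y = 9150 × 415 = 3797250 N.
Try a within the flange: a = T/(0.85 f'_c b_f) = 3797250/(0.85 × 39.5 × 770) = 146.88 mm.
a = 146.88 > h_f = 105 mm: the block extends into the web. Split into flange-overhang and web parts.
C_f = 0.85 f'_c (b_f − b_w) h_f = 0.85 × 39.5 × (770 − 300) × 105 = 1656926 N.
Remaining web compression depth: a_w = (T − C_f)/(0.85 f'_c b_w) = (3797250 − 1656926)/(0.85 × 39.5 × 300) = 212.49 mm.
M_n = C_f(d − h_f/2) + (T − C_f)(d − a_w/2) = 1656926 × (795 − 52.5) + 2140324 × (795 − 106.245) = 1230.27 + 1474.16 = 2704.43 × 10⁶ N·mm.
M_n = 2704.43 kN·m.

M_n ≈ 2700 kN·m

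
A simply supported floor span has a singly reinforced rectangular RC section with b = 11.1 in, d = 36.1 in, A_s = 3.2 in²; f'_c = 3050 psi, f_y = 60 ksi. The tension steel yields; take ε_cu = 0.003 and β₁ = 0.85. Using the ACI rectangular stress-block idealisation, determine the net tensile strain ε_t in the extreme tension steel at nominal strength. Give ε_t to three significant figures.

ε_t ≈ 0.0108

a = A_s f_y/(0.85 f'_c b) = 6.672 in.
β₁ = 0.85, so c = a/β₁ = 6.672/0.85 = 7.849 in.
From the linear strain diagram with ε_cu = 0.003: ε_t = 0.003 (d − c)/c = 0.003 × (36.1 − 7.849)/7.849 = 0.0108.
Since ε_t ≥ 0.005, the section is tension-controlled.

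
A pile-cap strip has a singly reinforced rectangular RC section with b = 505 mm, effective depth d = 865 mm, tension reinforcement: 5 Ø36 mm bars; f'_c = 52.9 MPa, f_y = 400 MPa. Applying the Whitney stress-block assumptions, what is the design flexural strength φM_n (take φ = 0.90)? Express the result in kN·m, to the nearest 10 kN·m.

A_s = 5 × 1018 = 5090 mm².
T = A_s f_y = 5090 × 400 = 2036000 N = 2036 kN.
From C = T: a = T/(0.85 f'_c b) = 2036000/(0.85 × 52.9 × 505) = 89.66 mm.
M_n = T(d − a/2) = 2036 kN × (865 − 44.83) mm = 1669.87 kN·m.
φM_n = 0.90 × 1669.87 = 1502.88 kN·m.

φM_n ≈ 1500 kN·m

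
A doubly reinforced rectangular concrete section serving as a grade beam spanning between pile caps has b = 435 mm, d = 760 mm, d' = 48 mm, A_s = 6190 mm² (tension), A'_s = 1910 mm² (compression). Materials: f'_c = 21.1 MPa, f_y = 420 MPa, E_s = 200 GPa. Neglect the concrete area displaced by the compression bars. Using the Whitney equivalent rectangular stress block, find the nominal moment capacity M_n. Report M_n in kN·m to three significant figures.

Assume both tension and compression steel yield.
Net tension couple steel: A_s − A'_s = 4280 mm².
a = (A_s − A'_s) f_y / (0.85 f'_c b) = 1797600/(0.85 × 21.1 × 435) = 230.41 mm.
c = a/β₁ = 230.41/0.85 = 271.07 mm; ε'_s = 0.003(c − d')/c = 0.0025 ≥ f_y/E_s = 0.0021, so compression steel does yield.
M_n = (A_s − A'_s) f_y (d − a/2) + A'_s f_y (d − d') = [1797600 × (760 − 115.205) + 802200 × (760 − 48)] × 10⁻⁶ = 1159.08 + 571.17 = 1730.25 kN·m.

M_n ≈ 1730 kN·m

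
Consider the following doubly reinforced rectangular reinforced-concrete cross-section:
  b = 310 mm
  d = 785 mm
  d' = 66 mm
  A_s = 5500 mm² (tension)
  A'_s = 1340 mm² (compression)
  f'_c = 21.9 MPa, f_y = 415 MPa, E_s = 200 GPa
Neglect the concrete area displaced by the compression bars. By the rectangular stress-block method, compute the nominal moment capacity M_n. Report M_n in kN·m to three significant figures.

Assume both tension and compression steel yield.
Net tension couple steel: A_s − A'_s = 4160 mm².
a = (A_s − A'_s) f_y / (0.85 f'_c b) = 1726400/(0.85 × 21.9 × 310) = 299.17 mm.
c = a/β₁ = 299.17/0.85 = 351.96 mm; ε'_s = 0.003(c − d')/c = 0.0024 ≥ f_y/E_s = 0.0021, so compression steel does yield.
M_n = (A_s − A'_s) f_y (d − a/2) + A'_s f_y (d − d') = [1726400 × (785 − 149.585) + 556100 × (785 − 66)] × 10⁻⁶ = 1096.98 + 399.84 = 1496.82 kN·m.

M_n ≈ 1500 kN·m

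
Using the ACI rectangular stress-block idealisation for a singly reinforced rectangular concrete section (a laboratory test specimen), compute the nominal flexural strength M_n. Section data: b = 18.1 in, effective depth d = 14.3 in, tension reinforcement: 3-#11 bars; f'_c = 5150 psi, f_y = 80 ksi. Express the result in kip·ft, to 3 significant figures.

M_n ≈ 372 kip·ft

A_s = 3 × 1.56 = 4.68 in².
T = A_s f_y = 4.68 × 80 = 374.4 kips.
a = T/(0.85 f'_c b) = 374.4/(0.85 × 5.15 × 18.1) = 4.725 in.
M_n = T(d − a/2) = 374.4 × (14.3 − 2.3625) = 4469.4 kip·in = 4469.4/12 = 372.45 kip·ft.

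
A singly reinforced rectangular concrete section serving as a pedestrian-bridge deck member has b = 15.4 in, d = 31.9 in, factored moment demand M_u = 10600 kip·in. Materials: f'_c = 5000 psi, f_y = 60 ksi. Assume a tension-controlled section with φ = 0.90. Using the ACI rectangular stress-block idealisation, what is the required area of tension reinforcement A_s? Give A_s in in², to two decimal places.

A_s ≈ 6.82 in²

M_n = M_u/φ = 10600/0.90 = 11777.8 kip·in.
From M_n = 0.85 f'_c a b (d − a/2):
a = d − √(d² − 2M_n/(0.85 f'_c b)) = 31.9 − √(31.9² − 2 × 11777.8/(0.85 × 5 × 15.4)) = 6.254 in.
A_s = 0.85 f'_c a b / f_y = 0.85 × 5 × 6.254 × 15.4 / 60 = 6.822 in².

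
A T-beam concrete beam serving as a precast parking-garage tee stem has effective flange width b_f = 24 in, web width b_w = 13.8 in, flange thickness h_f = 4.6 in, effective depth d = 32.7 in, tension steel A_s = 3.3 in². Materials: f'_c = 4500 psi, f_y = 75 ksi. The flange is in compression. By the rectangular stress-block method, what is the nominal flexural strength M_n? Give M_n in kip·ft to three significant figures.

M_n ≈ 647 kip·ft

Tension: T = A_s f_y = 3.3 × 75 = 247.5 kips.
Try a within the flange: a = T/(0.85 f'_c b_f) = 247.5/(0.85 × 4.5 × 24) = 2.696 in.
Since a = 2.696 ≤ h_f = 4.6 in, the stress block lies entirely in the flange; analyse as a rectangular beam of width b_f.
M_n = T(d − a/2) = 247.5 × (32.7 − 1.348) = 7759.6 kip·in.
M_n = 7759.6/12 = 646.63 kip·ft.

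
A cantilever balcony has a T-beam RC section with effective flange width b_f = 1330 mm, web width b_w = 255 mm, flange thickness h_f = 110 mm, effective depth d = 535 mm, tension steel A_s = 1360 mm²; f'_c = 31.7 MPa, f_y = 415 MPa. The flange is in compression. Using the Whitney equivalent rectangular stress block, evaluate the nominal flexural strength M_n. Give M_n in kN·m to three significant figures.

M_n ≈ 298 kN·m

Tension: T = A_s f_y = 1360 × 415 = 564400 N.
Try a within the flange: a = T/(0.85 f'_c b_f) = 564400/(0.85 × 31.7 × 1330) = 15.75 mm.
Since a = 15.75 ≤ h_f = 110 mm, the stress block lies entirely in the flange; analyse as a rectangular beam of width b_f.
M_n = T(d − a/2) = 564400 × (535 − 7.875) = 297.51 × 10⁶ N·mm.
M_n = 297.51 kN·m.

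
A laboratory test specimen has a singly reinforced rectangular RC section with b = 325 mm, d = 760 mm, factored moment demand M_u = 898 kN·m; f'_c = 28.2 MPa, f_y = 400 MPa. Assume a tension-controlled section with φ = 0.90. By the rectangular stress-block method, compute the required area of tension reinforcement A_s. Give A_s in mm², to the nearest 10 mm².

M_n = M_u/φ = 898/0.90 = 997.778 kN·m.
With M_n = 0.85 f'_c a b (d − a/2), solve the quadratic for a:
a = d − √(d² − 2M_n/(0.85 f'_c b)) = 760 − √(760² − 2 × 997.778×10⁶/(0.85 × 28.2 × 325)) = 193.04 mm.
A_s = 0.85 f'_c a b / f_y = 0.85 × 28.2 × 193.04 × 325 / 400 = 3759.6 mm².

A_s ≈ 3760 mm²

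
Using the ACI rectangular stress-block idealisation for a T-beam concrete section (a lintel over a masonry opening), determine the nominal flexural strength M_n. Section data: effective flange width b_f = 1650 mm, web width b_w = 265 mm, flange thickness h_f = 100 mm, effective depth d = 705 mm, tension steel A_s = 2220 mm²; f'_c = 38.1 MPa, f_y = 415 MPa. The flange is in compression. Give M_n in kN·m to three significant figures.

Tension: T = A_s f_y = 2220 × 415 = 921300 N.
Try a within the flange: a = T/(0.85 f'_c b_f) = 921300/(0.85 × 38.1 × 1650) = 17.24 mm.
Since a = 17.24 ≤ h_f = 100 mm, the stress block lies entirely in the flange; analyse as a rectangular beam of width b_f.
M_n = T(d − a/2) = 921300 × (705 − 8.62) = 641.57 × 10⁶ N·mm.
M_n = 641.57 kN·m.

M_n ≈ 642 kN·m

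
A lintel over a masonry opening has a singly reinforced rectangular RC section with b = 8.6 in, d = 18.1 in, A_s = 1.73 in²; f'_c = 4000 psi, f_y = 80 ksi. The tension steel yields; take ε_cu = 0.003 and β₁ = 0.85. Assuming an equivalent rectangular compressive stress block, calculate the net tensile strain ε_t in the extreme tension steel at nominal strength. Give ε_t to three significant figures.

a = A_s f_y/(0.85 f'_c b) = 4.733 in.
β₁ = 0.85, so c = a/β₁ = 4.733/0.85 = 5.568 in.
From the linear strain diagram with ε_cu = 0.003: ε_t = 0.003 (d − c)/c = 0.003 × (18.1 − 5.568)/5.568 = 0.00675.
Since ε_t ≥ 0.005, the section is tension-controlled.

ε_t ≈ 0.00675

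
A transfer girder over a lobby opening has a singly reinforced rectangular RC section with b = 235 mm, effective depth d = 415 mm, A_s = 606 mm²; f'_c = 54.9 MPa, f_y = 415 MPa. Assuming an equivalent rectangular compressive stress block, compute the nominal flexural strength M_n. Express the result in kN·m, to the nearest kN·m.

T = A_s f_y = 606 × 415 = 251490 N = 251.49 kN.
From C = T: a = T/(0.85 f'_c b) = 251490/(0.85 × 54.9 × 235) = 22.93 mm.
M_n = T(d − a/2) = 251.49 kN × (415 − 11.465) mm = 101.49 kN·m.

M_n ≈ 101 kN·m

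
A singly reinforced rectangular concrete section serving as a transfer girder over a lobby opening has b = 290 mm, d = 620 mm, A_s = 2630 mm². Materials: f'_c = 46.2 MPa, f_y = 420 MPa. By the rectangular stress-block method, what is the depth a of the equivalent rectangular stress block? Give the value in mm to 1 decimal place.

T = A_s f_y = 2630 × 420 = 1104600 N = 1104.6 kN.
Setting C = 0.85 f'_c a b equal to T: a = 1104600/(0.85 × 46.2 × 290) = 97.0 mm.

a ≈ 97.0 mm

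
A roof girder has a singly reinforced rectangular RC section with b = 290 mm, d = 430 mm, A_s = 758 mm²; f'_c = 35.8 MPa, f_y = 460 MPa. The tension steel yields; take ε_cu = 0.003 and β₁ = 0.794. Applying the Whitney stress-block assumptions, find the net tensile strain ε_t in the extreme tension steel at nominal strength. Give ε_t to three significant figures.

a = A_s f_y/(0.85 f'_c b) = 39.51 mm.
β₁ = 0.794, so c = a/β₁ = 39.51/0.794 = 49.76 mm.
From the linear strain diagram with ε_cu = 0.003: ε_t = 0.003 (d − c)/c = 0.003 × (430 − 49.76)/49.76 = 0.0229.
Since ε_t ≥ 0.005, the section is tension-controlled.

ε_t ≈ 0.0229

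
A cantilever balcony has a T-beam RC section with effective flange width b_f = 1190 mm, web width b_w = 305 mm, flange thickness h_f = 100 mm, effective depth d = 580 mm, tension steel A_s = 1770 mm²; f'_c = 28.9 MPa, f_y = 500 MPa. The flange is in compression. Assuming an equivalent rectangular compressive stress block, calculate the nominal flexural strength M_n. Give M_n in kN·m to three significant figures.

M_n ≈ 500 kN·m

Tension: T = A_s f_y = 1770 × 500 = 885000 N.
Try a within the flange: a = T/(0.85 f'_c b_f) = 885000/(0.85 × 28.9 × 1190) = 30.27 mm.
Since a = 30.27 ≤ h_f = 100 mm, the stress block lies entirely in the flange; analyse as a rectangular beam of width b_f.
M_n = T(d − a/2) = 885000 × (580 − 15.135) = 499.91 × 10⁶ N·mm.
M_n = 499.91 kN·m.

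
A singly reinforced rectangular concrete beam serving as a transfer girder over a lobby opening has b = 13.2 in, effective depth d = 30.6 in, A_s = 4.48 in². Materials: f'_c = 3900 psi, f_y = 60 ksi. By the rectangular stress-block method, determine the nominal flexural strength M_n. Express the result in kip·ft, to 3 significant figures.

T = A_s f_y = 4.48 × 60 = 268.8 kips.
a = T/(0.85 f'_c b) = 268.8/(0.85 × 3.9 × 13.2) = 6.143 in.
M_n = T(d − a/2) = 268.8 × (30.6 − 3.0715) = 7399.7 kip·in = 7399.7/12 = 616.64 kip·ft.

M_n ≈ 617 kip·ft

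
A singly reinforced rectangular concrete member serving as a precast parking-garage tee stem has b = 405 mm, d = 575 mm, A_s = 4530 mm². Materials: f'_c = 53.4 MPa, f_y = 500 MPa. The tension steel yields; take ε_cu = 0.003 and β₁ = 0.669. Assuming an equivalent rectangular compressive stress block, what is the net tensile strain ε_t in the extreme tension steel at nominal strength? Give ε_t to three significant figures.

ε_t ≈ 0.00637

a = A_s f_y/(0.85 f'_c b) = 123.21 mm.
β₁ = 0.669, so c = a/β₁ = 123.21/0.669 = 184.17 mm.
From the linear strain diagram with ε_cu = 0.003: ε_t = 0.003 (d − c)/c = 0.003 × (575 − 184.17)/184.17 = 0.00637.
Since ε_t ≥ 0.005, the section is tension-controlled.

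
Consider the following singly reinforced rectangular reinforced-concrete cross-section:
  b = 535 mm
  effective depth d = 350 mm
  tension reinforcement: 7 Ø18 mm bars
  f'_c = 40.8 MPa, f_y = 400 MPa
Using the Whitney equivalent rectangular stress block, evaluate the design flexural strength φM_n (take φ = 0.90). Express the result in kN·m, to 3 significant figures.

A_s = 7 × 254 = 1778 mm².
T = A_s f_y = 1778 × 400 = 711200 N = 711.2 kN.
From C = T: a = T/(0.85 f'_c b) = 711200/(0.85 × 40.8 × 535) = 38.33 mm.
M_n = T(d − a/2) = 711.2 kN × (350 − 19.165) mm = 235.29 kN·m.
φM_n = 0.90 × 235.29 = 211.76 kN·m.

φM_n ≈ 212 kN·m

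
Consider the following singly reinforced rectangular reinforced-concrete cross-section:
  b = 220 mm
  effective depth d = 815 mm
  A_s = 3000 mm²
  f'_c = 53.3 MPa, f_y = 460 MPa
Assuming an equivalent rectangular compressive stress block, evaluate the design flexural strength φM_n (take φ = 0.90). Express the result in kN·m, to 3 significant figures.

φM_n ≈ 926 kN·m

T = A_s f_y = 3000 × 460 = 1380000 N = 1380 kN.
From C = T: a = T/(0.85 f'_c b) = 1380000/(0.85 × 53.3 × 220) = 138.46 mm.
M_n = T(d − a/2) = 1380 kN × (815 − 69.23) mm = 1029.16 kN·m.
φM_n = 0.90 × 1029.16 = 926.24 kN·m.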